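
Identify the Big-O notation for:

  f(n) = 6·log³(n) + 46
O(log³ n)

The dominant term in 6·log³(n) + 46 is 6·log³(n), which is Θ(log³ n).
Lower-order terms (46) are asymptotically negligible.
Constants are absorbed, so the tightest bound is O(log³ n).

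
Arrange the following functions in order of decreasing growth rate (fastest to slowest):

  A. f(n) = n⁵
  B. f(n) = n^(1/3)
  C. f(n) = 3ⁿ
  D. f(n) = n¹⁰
C > D > A > B

Comparing growth rates:
C = 3ⁿ is O(3ⁿ)
D = n¹⁰ is O(n¹⁰)
A = n⁵ is O(n⁵)
B = n^(1/3) is O(n^(1/3))

Therefore, the order from fastest to slowest is: C > D > A > B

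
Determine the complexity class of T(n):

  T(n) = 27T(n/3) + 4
Θ(n³)

Master Theorem: a = 27, b = 3, f(n) = 4.
Compute the critical exponent d = log₃(27) = 3.
Compare f(n) = Θ(1) against n^d:
  k = 0 < d = 3, so f(n) = O(n^(d-ε)) — Case 1.
  The recursion cost dominates: T(n) = Θ(n^d) = Θ(n³).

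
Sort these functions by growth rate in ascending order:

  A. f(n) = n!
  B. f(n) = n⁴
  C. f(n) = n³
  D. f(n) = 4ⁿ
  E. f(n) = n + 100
E < C < B < D < A

Comparing growth rates:
E = n + 100 is O(n)
C = n³ is O(n³)
B = n⁴ is O(n⁴)
D = 4ⁿ is O(4ⁿ)
A = n! is O(n!)

Therefore, the order from slowest to fastest is: E < C < B < D < A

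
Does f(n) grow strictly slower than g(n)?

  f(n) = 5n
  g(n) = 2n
False

f(n) = 5n is O(n), and g(n) = 2n is O(n).
Since they have the same growth rate, f(n) = o(g(n)) is false.
(f = o(g) requires f to grow strictly slower, not equal.)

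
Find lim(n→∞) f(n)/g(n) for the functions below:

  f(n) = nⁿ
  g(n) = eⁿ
∞

Since nⁿ (O(nⁿ)) grows faster than eⁿ (O(eⁿ)),
the ratio f(n)/g(n) → ∞ as n → ∞.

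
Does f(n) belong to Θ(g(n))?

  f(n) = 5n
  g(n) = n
True

f(n) = 5n and g(n) = n are both O(n).
Since they have the same asymptotic growth rate, f(n) = Θ(g(n)) is true.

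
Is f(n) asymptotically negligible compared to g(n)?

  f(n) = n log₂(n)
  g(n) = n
False

f(n) = n log₂(n) is O(n log n), and g(n) = n is O(n).
Since O(n log n) grows faster than or equal to O(n), f(n) = o(g(n)) is false.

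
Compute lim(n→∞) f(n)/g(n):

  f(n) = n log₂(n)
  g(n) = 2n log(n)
1/(2*log(2))

Since n log₂(n) and 2n log(n) have the same growth rate (O(n log n)),
the ratio converges to a constant: 1/(2*log(2)).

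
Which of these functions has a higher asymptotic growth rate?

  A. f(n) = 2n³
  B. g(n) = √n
A

f(n) = 2n³ is O(n³), while g(n) = √n is O(√n).
Since O(n³) grows faster than O(√n), f(n) dominates.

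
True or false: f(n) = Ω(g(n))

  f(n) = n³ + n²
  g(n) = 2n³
True

f(n) = n³ + n² and g(n) = 2n³ are both O(n³).
Big-Ω permits equal growth rates (f ≥ c·g for some c > 0), so f(n) = Ω(g(n)) is true.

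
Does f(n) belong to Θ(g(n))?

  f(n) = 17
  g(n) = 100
True

f(n) = 17 and g(n) = 100 are both O(1).
Since they have the same asymptotic growth rate, f(n) = Θ(g(n)) is true.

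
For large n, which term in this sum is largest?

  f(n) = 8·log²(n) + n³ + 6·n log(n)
n³

Looking at each term:
  - 8·log²(n) is O(log² n)
  - n³ is O(n³)
  - 6·n log(n) is O(n log n)

The term n³ (O(n³)) grows fastest and dominates all others.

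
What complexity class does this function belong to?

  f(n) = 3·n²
O(n²)

The dominant term in 3·n² is 3·n², which is Θ(n²).
Constants are absorbed, so the tightest bound is O(n²).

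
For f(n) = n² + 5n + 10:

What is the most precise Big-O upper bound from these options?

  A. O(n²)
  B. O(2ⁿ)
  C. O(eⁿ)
A

f(n) = n² + 5n + 10 is O(n²).
All listed options are valid Big-O bounds (upper bounds),
but O(n²) is the tightest (smallest valid bound).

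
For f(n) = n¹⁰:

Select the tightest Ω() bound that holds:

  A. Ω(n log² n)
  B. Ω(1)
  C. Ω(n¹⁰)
C

f(n) = n¹⁰ is Ω(n¹⁰).
All listed options are valid Big-Ω bounds (lower bounds),
but Ω(n¹⁰) is the tightest (largest valid bound).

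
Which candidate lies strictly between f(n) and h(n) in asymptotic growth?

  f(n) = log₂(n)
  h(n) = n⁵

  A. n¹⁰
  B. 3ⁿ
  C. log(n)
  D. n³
D

We need g(n) with log₂(n) = o(g(n)) and g(n) = o(n⁵), i.e. O(log n) ≺ g ≺ O(n⁵).
Check each option:
  A. n¹⁰ — O(n¹⁰) does not grow strictly slower than h(n)
  B. 3ⁿ — O(3ⁿ) does not grow strictly slower than h(n)
  C. log(n) — O(log n) does not grow strictly faster than f(n)
  D. n³ — O(n³) is strictly between O(log n) and O(n⁵) ✓

Only option D (n³) lies strictly between.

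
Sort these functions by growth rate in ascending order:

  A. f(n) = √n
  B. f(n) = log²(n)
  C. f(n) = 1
C < B < A

Comparing growth rates:
C = 1 is O(1)
B = log²(n) is O(log² n)
A = √n is O(√n)

Therefore, the order from slowest to fastest is: C < B < A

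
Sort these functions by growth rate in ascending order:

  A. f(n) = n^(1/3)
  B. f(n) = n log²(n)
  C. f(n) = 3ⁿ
A < B < C

Comparing growth rates:
A = n^(1/3) is O(n^(1/3))
B = n log²(n) is O(n log² n)
C = 3ⁿ is O(3ⁿ)

Therefore, the order from slowest to fastest is: A < B < C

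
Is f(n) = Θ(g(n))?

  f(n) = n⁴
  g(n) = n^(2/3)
False

f(n) = n⁴ is O(n⁴), and g(n) = n^(2/3) is O(n^(2/3)).
Since they have different growth rates, f(n) = Θ(g(n)) is false.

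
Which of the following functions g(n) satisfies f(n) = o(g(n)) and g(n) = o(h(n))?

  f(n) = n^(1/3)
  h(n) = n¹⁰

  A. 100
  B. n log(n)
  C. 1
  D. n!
B

We need g(n) with n^(1/3) = o(g(n)) and g(n) = o(n¹⁰), i.e. O(n^(1/3)) ≺ g ≺ O(n¹⁰).
Check each option:
  A. 100 — O(1) does not grow strictly faster than f(n)
  B. n log(n) — O(n log n) is strictly between O(n^(1/3)) and O(n¹⁰) ✓
  C. 1 — O(1) does not grow strictly faster than f(n)
  D. n! — O(n!) does not grow strictly slower than h(n)

Only option B (n log(n)) lies strictly between.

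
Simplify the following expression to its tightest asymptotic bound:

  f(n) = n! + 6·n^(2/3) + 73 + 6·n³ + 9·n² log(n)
Θ(n!)

Order the terms by growth rate: 73 ≺ 6·n^(2/3) ≺ 9·n² log(n) ≺ 6·n³ ≺ n!.
The fastest-growing term n! dominates as n → ∞; dropping its constant factor gives Θ(n!).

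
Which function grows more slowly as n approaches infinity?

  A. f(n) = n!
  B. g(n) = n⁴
B

f(n) = n! is O(n!), while g(n) = n⁴ is O(n⁴).
Since O(n⁴) grows slower than O(n!), g(n) is dominated.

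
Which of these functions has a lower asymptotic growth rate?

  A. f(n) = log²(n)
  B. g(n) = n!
A

f(n) = log²(n) is O(log² n), while g(n) = n! is O(n!).
Since O(log² n) grows slower than O(n!), f(n) is dominated.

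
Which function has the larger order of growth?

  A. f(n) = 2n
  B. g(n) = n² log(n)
B

f(n) = 2n is O(n), while g(n) = n² log(n) is O(n² log n).
Since O(n² log n) grows faster than O(n), g(n) dominates.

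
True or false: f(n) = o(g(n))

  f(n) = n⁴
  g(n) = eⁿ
True

f(n) = n⁴ is O(n⁴), and g(n) = eⁿ is O(eⁿ).
Since O(n⁴) grows strictly slower than O(eⁿ), f(n) = o(g(n)) is true.
This means lim(n→∞) f(n)/g(n) = 0.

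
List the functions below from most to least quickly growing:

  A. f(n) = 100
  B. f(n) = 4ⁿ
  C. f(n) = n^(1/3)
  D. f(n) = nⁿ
D > B > C > A

Comparing growth rates:
D = nⁿ is O(nⁿ)
B = 4ⁿ is O(4ⁿ)
C = n^(1/3) is O(n^(1/3))
A = 100 is O(1)

Therefore, the order from fastest to slowest is: D > B > C > A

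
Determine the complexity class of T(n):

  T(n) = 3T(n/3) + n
Θ(n log n)

Master Theorem: a = 3, b = 3, f(n) = n.
Compute the critical exponent d = log₃(3) = 1.
Compare f(n) = Θ(n) against n^d:
  k = 1 = d, so f(n) = Θ(n^d) — Case 2.
  Work is balanced across levels: T(n) = Θ(n^d log n) = Θ(n log n).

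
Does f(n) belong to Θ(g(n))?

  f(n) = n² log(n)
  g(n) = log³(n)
False

f(n) = n² log(n) is O(n² log n), and g(n) = log³(n) is O(log³ n).
Since they have different growth rates, f(n) = Θ(g(n)) is false.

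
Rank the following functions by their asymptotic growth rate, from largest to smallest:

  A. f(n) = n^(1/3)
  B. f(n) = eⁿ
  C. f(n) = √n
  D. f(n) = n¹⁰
B > D > C > A

Comparing growth rates:
B = eⁿ is O(eⁿ)
D = n¹⁰ is O(n¹⁰)
C = √n is O(√n)
A = n^(1/3) is O(n^(1/3))

Therefore, the order from fastest to slowest is: B > D > C > A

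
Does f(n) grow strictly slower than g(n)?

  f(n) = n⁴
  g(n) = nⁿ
True

f(n) = n⁴ is O(n⁴), and g(n) = nⁿ is O(nⁿ).
Since O(n⁴) grows strictly slower than O(nⁿ), f(n) = o(g(n)) is true.
This means lim(n→∞) f(n)/g(n) = 0.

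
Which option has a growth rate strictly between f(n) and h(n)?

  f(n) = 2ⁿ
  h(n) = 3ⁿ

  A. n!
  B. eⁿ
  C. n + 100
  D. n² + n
B

We need g(n) with 2ⁿ = o(g(n)) and g(n) = o(3ⁿ), i.e. O(2ⁿ) ≺ g ≺ O(3ⁿ).
Check each option:
  A. n! — O(n!) does not grow strictly slower than h(n)
  B. eⁿ — O(eⁿ) is strictly between O(2ⁿ) and O(3ⁿ) ✓
  C. n + 100 — O(n) does not grow strictly faster than f(n)
  D. n² + n — O(n²) does not grow strictly faster than f(n)

Only option B (eⁿ) lies strictly between.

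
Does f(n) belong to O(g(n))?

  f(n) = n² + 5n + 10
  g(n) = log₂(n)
False

f(n) = n² + 5n + 10 is O(n²), and g(n) = log₂(n) is O(log n).
Since O(n²) grows faster than O(log n), f(n) = O(g(n)) is false.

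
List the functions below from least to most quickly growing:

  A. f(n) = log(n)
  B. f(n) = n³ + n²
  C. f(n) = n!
A < B < C

Comparing growth rates:
A = log(n) is O(log n)
B = n³ + n² is O(n³)
C = n! is O(n!)

Therefore, the order from slowest to fastest is: A < B < C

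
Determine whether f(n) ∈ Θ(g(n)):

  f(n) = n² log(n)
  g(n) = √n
False

f(n) = n² log(n) is O(n² log n), and g(n) = √n is O(√n).
Since they have different growth rates, f(n) = Θ(g(n)) is false.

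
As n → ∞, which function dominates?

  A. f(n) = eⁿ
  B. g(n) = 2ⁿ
A

f(n) = eⁿ is O(eⁿ), while g(n) = 2ⁿ is O(2ⁿ).
Since O(eⁿ) grows faster than O(2ⁿ), f(n) dominates.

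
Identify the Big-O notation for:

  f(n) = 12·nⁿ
O(nⁿ)

The dominant term in 12·nⁿ is 12·nⁿ, which is Θ(nⁿ).
Constants are absorbed, so the tightest bound is O(nⁿ).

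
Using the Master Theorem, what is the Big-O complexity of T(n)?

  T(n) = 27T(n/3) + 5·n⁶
Θ(n⁶)

Master Theorem: a = 27, b = 3, f(n) = 5·n⁶.
Compute the critical exponent d = log₃(27) = 3.
Compare f(n) = Θ(n⁶) against n^d:
  k = 6 > d = 3, so f(n) = Ω(n^(d+ε)) — Case 3.
  Regularity: a·(n/b)^6/n^6 = a/b^6 = 27/729 < 1 ✓.
  The top-level work dominates: T(n) = Θ(f(n)) = Θ(n⁶).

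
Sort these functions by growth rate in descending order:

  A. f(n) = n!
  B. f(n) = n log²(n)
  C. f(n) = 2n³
A > C > B

Comparing growth rates:
A = n! is O(n!)
C = 2n³ is O(n³)
B = n log²(n) is O(n log² n)

Therefore, the order from fastest to slowest is: A > C > B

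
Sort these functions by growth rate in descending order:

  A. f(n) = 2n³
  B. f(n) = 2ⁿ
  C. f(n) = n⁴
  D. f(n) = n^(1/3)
B > C > A > D

Comparing growth rates:
B = 2ⁿ is O(2ⁿ)
C = n⁴ is O(n⁴)
A = 2n³ is O(n³)
D = n^(1/3) is O(n^(1/3))

Therefore, the order from fastest to slowest is: B > C > A > D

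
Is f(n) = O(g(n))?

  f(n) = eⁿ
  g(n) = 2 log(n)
False

f(n) = eⁿ is O(eⁿ), and g(n) = 2 log(n) is O(log n).
Since O(eⁿ) grows faster than O(log n), f(n) = O(g(n)) is false.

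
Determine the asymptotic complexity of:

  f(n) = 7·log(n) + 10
O(log n)

The dominant term in 7·log(n) + 10 is 7·log(n), which is Θ(log n).
Lower-order terms (10) are asymptotically negligible.
Constants are absorbed, so the tightest bound is O(log n).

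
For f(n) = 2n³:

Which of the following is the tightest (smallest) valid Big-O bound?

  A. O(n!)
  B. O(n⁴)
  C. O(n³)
C

f(n) = 2n³ is O(n³).
All listed options are valid Big-O bounds (upper bounds),
but O(n³) is the tightest (smallest valid bound).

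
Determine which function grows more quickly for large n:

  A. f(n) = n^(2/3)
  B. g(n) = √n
A

f(n) = n^(2/3) is O(n^(2/3)), while g(n) = √n is O(√n).
Since O(n^(2/3)) grows faster than O(√n), f(n) dominates.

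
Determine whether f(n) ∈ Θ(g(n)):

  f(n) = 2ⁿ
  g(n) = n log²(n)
False

f(n) = 2ⁿ is O(2ⁿ), and g(n) = n log²(n) is O(n log² n).
Since they have different growth rates, f(n) = Θ(g(n)) is false.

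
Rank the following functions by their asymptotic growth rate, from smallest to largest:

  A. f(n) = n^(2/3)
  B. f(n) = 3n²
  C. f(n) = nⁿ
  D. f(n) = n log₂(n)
A < D < B < C

Comparing growth rates:
A = n^(2/3) is O(n^(2/3))
D = n log₂(n) is O(n log n)
B = 3n² is O(n²)
C = nⁿ is O(nⁿ)

Therefore, the order from slowest to fastest is: A < D < B < C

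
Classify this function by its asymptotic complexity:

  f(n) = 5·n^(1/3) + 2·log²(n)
O(n^(1/3))

The dominant term in 5·n^(1/3) + 2·log²(n) is 5·n^(1/3), which is Θ(n^(1/3)).
Lower-order terms (2·log²(n)) are asymptotically negligible.
Constants are absorbed, so the tightest bound is O(n^(1/3)).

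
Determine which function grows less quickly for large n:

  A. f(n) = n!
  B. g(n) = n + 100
B

f(n) = n! is O(n!), while g(n) = n + 100 is O(n).
Since O(n) grows slower than O(n!), g(n) is dominated.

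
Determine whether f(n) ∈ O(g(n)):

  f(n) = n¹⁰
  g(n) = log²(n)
False

f(n) = n¹⁰ is O(n¹⁰), and g(n) = log²(n) is O(log² n).
Since O(n¹⁰) grows faster than O(log² n), f(n) = O(g(n)) is false.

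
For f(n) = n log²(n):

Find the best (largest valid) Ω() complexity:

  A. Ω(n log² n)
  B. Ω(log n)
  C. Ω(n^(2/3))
A

f(n) = n log²(n) is Ω(n log² n).
All listed options are valid Big-Ω bounds (lower bounds),
but Ω(n log² n) is the tightest (largest valid bound).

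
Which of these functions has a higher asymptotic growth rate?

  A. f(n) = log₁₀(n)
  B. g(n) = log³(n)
B

f(n) = log₁₀(n) is O(log n), while g(n) = log³(n) is O(log³ n).
Since O(log³ n) grows faster than O(log n), g(n) dominates.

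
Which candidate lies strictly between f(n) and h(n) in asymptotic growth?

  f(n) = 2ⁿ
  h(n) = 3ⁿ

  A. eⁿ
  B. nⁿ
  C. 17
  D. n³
A

We need g(n) with 2ⁿ = o(g(n)) and g(n) = o(3ⁿ), i.e. O(2ⁿ) ≺ g ≺ O(3ⁿ).
Check each option:
  A. eⁿ — O(eⁿ) is strictly between O(2ⁿ) and O(3ⁿ) ✓
  B. nⁿ — O(nⁿ) does not grow strictly slower than h(n)
  C. 17 — O(1) does not grow strictly faster than f(n)
  D. n³ — O(n³) does not grow strictly faster than f(n)

Only option A (eⁿ) lies strictly between.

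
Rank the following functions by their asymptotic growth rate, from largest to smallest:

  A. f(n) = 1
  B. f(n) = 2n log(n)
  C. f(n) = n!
C > B > A

Comparing growth rates:
C = n! is O(n!)
B = 2n log(n) is O(n log n)
A = 1 is O(1)

Therefore, the order from fastest to slowest is: C > B > A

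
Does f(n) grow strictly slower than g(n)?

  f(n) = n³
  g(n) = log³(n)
False

f(n) = n³ is O(n³), and g(n) = log³(n) is O(log³ n).
Since O(n³) grows faster than or equal to O(log³ n), f(n) = o(g(n)) is false.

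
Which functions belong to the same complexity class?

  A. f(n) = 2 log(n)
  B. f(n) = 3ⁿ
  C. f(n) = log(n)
A and C

Examining each function:
  A. 2 log(n) is O(log n)
  B. 3ⁿ is O(3ⁿ)
  C. log(n) is O(log n)

Functions A and C both have the same complexity class.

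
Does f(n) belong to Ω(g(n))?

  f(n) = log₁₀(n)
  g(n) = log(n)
True

f(n) = log₁₀(n) and g(n) = log(n) are both O(log n).
Big-Ω permits equal growth rates (f ≥ c·g for some c > 0), so f(n) = Ω(g(n)) is true.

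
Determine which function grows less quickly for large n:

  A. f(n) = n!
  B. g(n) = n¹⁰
B

f(n) = n! is O(n!), while g(n) = n¹⁰ is O(n¹⁰).
Since O(n¹⁰) grows slower than O(n!), g(n) is dominated.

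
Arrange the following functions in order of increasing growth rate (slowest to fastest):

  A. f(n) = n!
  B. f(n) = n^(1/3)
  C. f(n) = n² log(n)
B < C < A

Comparing growth rates:
B = n^(1/3) is O(n^(1/3))
C = n² log(n) is O(n² log n)
A = n! is O(n!)

Therefore, the order from slowest to fastest is: B < C < A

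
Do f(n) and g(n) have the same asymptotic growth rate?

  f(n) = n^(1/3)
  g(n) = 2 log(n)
False

f(n) = n^(1/3) is O(n^(1/3)), and g(n) = 2 log(n) is O(log n).
Since they have different growth rates, f(n) = Θ(g(n)) is false.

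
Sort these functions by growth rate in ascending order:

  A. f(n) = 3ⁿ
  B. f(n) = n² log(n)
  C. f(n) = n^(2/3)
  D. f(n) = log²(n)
D < C < B < A

Comparing growth rates:
D = log²(n) is O(log² n)
C = n^(2/3) is O(n^(2/3))
B = n² log(n) is O(n² log n)
A = 3ⁿ is O(3ⁿ)

Therefore, the order from slowest to fastest is: D < C < B < A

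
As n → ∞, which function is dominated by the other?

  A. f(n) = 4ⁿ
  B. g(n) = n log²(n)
B

f(n) = 4ⁿ is O(4ⁿ), while g(n) = n log²(n) is O(n log² n).
Since O(n log² n) grows slower than O(4ⁿ), g(n) is dominated.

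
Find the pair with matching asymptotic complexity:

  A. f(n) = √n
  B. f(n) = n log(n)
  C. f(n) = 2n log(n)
B and C

Examining each function:
  A. √n is O(√n)
  B. n log(n) is O(n log n)
  C. 2n log(n) is O(n log n)

Functions B and C both have the same complexity class.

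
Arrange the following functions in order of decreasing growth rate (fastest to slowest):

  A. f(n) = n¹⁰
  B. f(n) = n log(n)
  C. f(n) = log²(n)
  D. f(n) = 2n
A > B > D > C

Comparing growth rates:
A = n¹⁰ is O(n¹⁰)
B = n log(n) is O(n log n)
D = 2n is O(n)
C = log²(n) is O(log² n)

Therefore, the order from fastest to slowest is: A > B > D > C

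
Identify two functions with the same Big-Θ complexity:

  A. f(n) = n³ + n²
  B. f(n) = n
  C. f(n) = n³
A and C

Examining each function:
  A. n³ + n² is O(n³)
  B. n is O(n)
  C. n³ is O(n³)

Functions A and C both have the same complexity class.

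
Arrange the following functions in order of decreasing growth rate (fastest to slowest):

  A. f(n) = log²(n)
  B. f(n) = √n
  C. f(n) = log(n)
B > A > C

Comparing growth rates:
B = √n is O(√n)
A = log²(n) is O(log² n)
C = log(n) is O(log n)

Therefore, the order from fastest to slowest is: B > A > C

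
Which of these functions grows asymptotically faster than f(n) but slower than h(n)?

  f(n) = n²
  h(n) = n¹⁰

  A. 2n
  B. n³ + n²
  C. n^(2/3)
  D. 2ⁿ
B

We need g(n) with n² = o(g(n)) and g(n) = o(n¹⁰), i.e. O(n²) ≺ g ≺ O(n¹⁰).
Check each option:
  A. 2n — O(n) does not grow strictly faster than f(n)
  B. n³ + n² — O(n³) is strictly between O(n²) and O(n¹⁰) ✓
  C. n^(2/3) — O(n^(2/3)) does not grow strictly faster than f(n)
  D. 2ⁿ — O(2ⁿ) does not grow strictly slower than h(n)

Only option B (n³ + n²) lies strictly between.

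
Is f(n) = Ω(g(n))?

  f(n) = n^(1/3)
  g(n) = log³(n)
True

f(n) = n^(1/3) is O(n^(1/3)), and g(n) = log³(n) is O(log³ n).
Since O(n^(1/3)) grows at least as fast as O(log³ n), f(n) = Ω(g(n)) is true.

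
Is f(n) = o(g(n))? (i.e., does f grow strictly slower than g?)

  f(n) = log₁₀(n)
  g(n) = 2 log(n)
False

f(n) = log₁₀(n) is O(log n), and g(n) = 2 log(n) is O(log n).
Since they have the same growth rate, f(n) = o(g(n)) is false.
(f = o(g) requires f to grow strictly slower, not equal.)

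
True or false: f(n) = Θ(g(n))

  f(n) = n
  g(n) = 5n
True

f(n) = n and g(n) = 5n are both O(n).
Since they have the same asymptotic growth rate, f(n) = Θ(g(n)) is true.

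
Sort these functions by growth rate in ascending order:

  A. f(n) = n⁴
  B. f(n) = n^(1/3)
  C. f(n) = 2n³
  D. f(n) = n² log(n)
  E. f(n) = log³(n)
E < B < D < C < A

Comparing growth rates:
E = log³(n) is O(log³ n)
B = n^(1/3) is O(n^(1/3))
D = n² log(n) is O(n² log n)
C = 2n³ is O(n³)
A = n⁴ is O(n⁴)

Therefore, the order from slowest to fastest is: E < B < D < C < A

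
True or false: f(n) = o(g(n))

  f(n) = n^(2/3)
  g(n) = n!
True

f(n) = n^(2/3) is O(n^(2/3)), and g(n) = n! is O(n!).
Since O(n^(2/3)) grows strictly slower than O(n!), f(n) = o(g(n)) is true.
This means lim(n→∞) f(n)/g(n) = 0.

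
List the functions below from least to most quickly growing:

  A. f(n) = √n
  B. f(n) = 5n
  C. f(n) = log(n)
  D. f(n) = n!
C < A < B < D

Comparing growth rates:
C = log(n) is O(log n)
A = √n is O(√n)
B = 5n is O(n)
D = n! is O(n!)

Therefore, the order from slowest to fastest is: C < A < B < D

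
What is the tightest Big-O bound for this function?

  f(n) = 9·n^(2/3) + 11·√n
O(n^(2/3))

The dominant term in 9·n^(2/3) + 11·√n is 9·n^(2/3), which is Θ(n^(2/3)).
Lower-order terms (11·√n) are asymptotically negligible.
Constants are absorbed, so the tightest bound is O(n^(2/3)).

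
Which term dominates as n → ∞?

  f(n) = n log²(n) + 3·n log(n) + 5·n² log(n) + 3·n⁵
3·n⁵

Looking at each term:
  - n log²(n) is O(n log² n)
  - 3·n log(n) is O(n log n)
  - 5·n² log(n) is O(n² log n)
  - 3·n⁵ is O(n⁵)

The term 3·n⁵ (O(n⁵)) grows fastest and dominates all others.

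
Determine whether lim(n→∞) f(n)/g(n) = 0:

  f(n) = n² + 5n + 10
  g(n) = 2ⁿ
True

f(n) = n² + 5n + 10 is O(n²), and g(n) = 2ⁿ is O(2ⁿ).
Since O(n²) grows strictly slower than O(2ⁿ), f(n) = o(g(n)) is true.
This means lim(n→∞) f(n)/g(n) = 0.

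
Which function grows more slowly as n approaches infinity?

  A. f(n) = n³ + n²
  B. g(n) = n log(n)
B

f(n) = n³ + n² is O(n³), while g(n) = n log(n) is O(n log n).
Since O(n log n) grows slower than O(n³), g(n) is dominated.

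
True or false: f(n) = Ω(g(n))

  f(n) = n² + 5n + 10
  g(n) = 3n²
True

f(n) = n² + 5n + 10 and g(n) = 3n² are both O(n²).
Big-Ω permits equal growth rates (f ≥ c·g for some c > 0), so f(n) = Ω(g(n)) is true.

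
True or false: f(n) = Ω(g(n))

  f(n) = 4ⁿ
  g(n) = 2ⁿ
True

f(n) = 4ⁿ is O(4ⁿ), and g(n) = 2ⁿ is O(2ⁿ).
Since O(4ⁿ) grows at least as fast as O(2ⁿ), f(n) = Ω(g(n)) is true.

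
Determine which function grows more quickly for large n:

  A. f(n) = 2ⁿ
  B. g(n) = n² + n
A

f(n) = 2ⁿ is O(2ⁿ), while g(n) = n² + n is O(n²).
Since O(2ⁿ) grows faster than O(n²), f(n) dominates.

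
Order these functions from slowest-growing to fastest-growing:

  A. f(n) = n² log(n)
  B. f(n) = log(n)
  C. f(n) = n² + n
B < C < A

Comparing growth rates:
B = log(n) is O(log n)
C = n² + n is O(n²)
A = n² log(n) is O(n² log n)

Therefore, the order from slowest to fastest is: B < C < A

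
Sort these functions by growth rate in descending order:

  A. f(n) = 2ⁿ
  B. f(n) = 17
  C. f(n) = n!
C > A > B

Comparing growth rates:
C = n! is O(n!)
A = 2ⁿ is O(2ⁿ)
B = 17 is O(1)

Therefore, the order from fastest to slowest is: C > A > B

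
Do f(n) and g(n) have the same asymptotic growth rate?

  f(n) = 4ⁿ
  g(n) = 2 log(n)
False

f(n) = 4ⁿ is O(4ⁿ), and g(n) = 2 log(n) is O(log n).
Since they have different growth rates, f(n) = Θ(g(n)) is false.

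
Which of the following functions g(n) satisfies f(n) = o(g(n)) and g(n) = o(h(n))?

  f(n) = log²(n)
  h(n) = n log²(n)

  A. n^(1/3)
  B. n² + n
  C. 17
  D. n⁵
A

We need g(n) with log²(n) = o(g(n)) and g(n) = o(n log²(n)), i.e. O(log² n) ≺ g ≺ O(n log² n).
Check each option:
  A. n^(1/3) — O(n^(1/3)) is strictly between O(log² n) and O(n log² n) ✓
  B. n² + n — O(n²) does not grow strictly slower than h(n)
  C. 17 — O(1) does not grow strictly faster than f(n)
  D. n⁵ — O(n⁵) does not grow strictly slower than h(n)

Only option A (n^(1/3)) lies strictly between.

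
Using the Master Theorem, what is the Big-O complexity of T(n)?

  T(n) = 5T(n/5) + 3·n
Θ(n log n)

Master Theorem: a = 5, b = 5, f(n) = 3·n.
Compute the critical exponent d = log₅(5) = 1.
Compare f(n) = Θ(n) against n^d:
  k = 1 = d, so f(n) = Θ(n^d) — Case 2.
  Work is balanced across levels: T(n) = Θ(n^d log n) = Θ(n log n).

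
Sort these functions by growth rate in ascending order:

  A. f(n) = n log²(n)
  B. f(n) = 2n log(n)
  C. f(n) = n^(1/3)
C < B < A

Comparing growth rates:
C = n^(1/3) is O(n^(1/3))
B = 2n log(n) is O(n log n)
A = n log²(n) is O(n log² n)

Therefore, the order from slowest to fastest is: C < B < A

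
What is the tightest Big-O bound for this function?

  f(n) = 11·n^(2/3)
O(n^(2/3))

The dominant term in 11·n^(2/3) is 11·n^(2/3), which is Θ(n^(2/3)).
Constants are absorbed, so the tightest bound is O(n^(2/3)).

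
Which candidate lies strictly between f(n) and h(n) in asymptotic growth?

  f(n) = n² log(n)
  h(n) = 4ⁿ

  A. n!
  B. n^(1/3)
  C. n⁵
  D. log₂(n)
C

We need g(n) with n² log(n) = o(g(n)) and g(n) = o(4ⁿ), i.e. O(n² log n) ≺ g ≺ O(4ⁿ).
Check each option:
  A. n! — O(n!) does not grow strictly slower than h(n)
  B. n^(1/3) — O(n^(1/3)) does not grow strictly faster than f(n)
  C. n⁵ — O(n⁵) is strictly between O(n² log n) and O(4ⁿ) ✓
  D. log₂(n) — O(log n) does not grow strictly faster than f(n)

Only option C (n⁵) lies strictly between.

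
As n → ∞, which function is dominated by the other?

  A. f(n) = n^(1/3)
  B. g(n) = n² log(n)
A

f(n) = n^(1/3) is O(n^(1/3)), while g(n) = n² log(n) is O(n² log n).
Since O(n^(1/3)) grows slower than O(n² log n), f(n) is dominated.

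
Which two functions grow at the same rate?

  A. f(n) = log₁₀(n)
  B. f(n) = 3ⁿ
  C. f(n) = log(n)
A and C

Examining each function:
  A. log₁₀(n) is O(log n)
  B. 3ⁿ is O(3ⁿ)
  C. log(n) is O(log n)

Functions A and C both have the same complexity class.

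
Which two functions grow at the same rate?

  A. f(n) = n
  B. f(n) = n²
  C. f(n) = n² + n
B and C

Examining each function:
  A. n is O(n)
  B. n² is O(n²)
  C. n² + n is O(n²)

Functions B and C both have the same complexity class.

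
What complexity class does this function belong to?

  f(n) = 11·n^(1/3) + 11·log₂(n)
O(n^(1/3))

The dominant term in 11·n^(1/3) + 11·log₂(n) is 11·n^(1/3), which is Θ(n^(1/3)).
Lower-order terms (11·log₂(n)) are asymptotically negligible.
Constants are absorbed, so the tightest bound is O(n^(1/3)).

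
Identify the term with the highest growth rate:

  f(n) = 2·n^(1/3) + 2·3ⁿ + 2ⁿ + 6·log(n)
2·3ⁿ

Looking at each term:
  - 2·n^(1/3) is O(n^(1/3))
  - 2·3ⁿ is O(3ⁿ)
  - 2ⁿ is O(2ⁿ)
  - 6·log(n) is O(log n)

The term 2·3ⁿ (O(3ⁿ)) grows fastest and dominates all others.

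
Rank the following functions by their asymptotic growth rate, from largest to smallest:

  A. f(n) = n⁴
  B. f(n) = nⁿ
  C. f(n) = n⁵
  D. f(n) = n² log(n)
B > C > A > D

Comparing growth rates:
B = nⁿ is O(nⁿ)
C = n⁵ is O(n⁵)
A = n⁴ is O(n⁴)
D = n² log(n) is O(n² log n)

Therefore, the order from fastest to slowest is: B > C > A > D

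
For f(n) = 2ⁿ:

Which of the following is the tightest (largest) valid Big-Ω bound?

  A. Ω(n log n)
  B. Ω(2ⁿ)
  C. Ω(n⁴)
B

f(n) = 2ⁿ is Ω(2ⁿ).
All listed options are valid Big-Ω bounds (lower bounds),
but Ω(2ⁿ) is the tightest (largest valid bound).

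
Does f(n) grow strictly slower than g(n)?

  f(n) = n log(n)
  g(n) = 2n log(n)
False

f(n) = n log(n) is O(n log n), and g(n) = 2n log(n) is O(n log n).
Since they have the same growth rate, f(n) = o(g(n)) is false.
(f = o(g) requires f to grow strictly slower, not equal.)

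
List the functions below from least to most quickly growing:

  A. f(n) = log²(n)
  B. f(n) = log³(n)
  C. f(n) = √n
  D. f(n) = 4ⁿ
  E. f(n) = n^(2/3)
A < B < C < E < D

Comparing growth rates:
A = log²(n) is O(log² n)
B = log³(n) is O(log³ n)
C = √n is O(√n)
E = n^(2/3) is O(n^(2/3))
D = 4ⁿ is O(4ⁿ)

Therefore, the order from slowest to fastest is: A < B < C < E < D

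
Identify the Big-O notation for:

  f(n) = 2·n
O(n)

The dominant term in 2·n is 2·n, which is Θ(n).
Constants are absorbed, so the tightest bound is O(n).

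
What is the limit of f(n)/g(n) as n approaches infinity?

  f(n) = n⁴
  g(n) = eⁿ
0

Since n⁴ (O(n⁴)) grows slower than eⁿ (O(eⁿ)),
the ratio f(n)/g(n) → 0 as n → ∞.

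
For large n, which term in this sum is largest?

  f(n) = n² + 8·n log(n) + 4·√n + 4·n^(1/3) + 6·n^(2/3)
n²

Looking at each term:
  - n² is O(n²)
  - 8·n log(n) is O(n log n)
  - 4·√n is O(√n)
  - 4·n^(1/3) is O(n^(1/3))
  - 6·n^(2/3) is O(n^(2/3))

The term n² (O(n²)) grows fastest and dominates all others.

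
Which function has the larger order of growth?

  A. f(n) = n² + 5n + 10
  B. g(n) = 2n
A

f(n) = n² + 5n + 10 is O(n²), while g(n) = 2n is O(n).
Since O(n²) grows faster than O(n), f(n) dominates.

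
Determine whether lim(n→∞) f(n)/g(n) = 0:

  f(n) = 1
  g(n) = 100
False

f(n) = 1 is O(1), and g(n) = 100 is O(1).
Since they have the same growth rate, f(n) = o(g(n)) is false.
(f = o(g) requires f to grow strictly slower, not equal.)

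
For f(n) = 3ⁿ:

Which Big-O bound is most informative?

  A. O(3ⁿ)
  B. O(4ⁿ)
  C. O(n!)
A

f(n) = 3ⁿ is O(3ⁿ).
All listed options are valid Big-O bounds (upper bounds),
but O(3ⁿ) is the tightest (smallest valid bound).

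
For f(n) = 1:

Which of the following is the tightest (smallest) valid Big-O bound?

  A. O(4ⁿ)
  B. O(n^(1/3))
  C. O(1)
C

f(n) = 1 is O(1).
All listed options are valid Big-O bounds (upper bounds),
but O(1) is the tightest (smallest valid bound).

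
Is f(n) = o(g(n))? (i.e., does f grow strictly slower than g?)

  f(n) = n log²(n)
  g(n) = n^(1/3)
False

f(n) = n log²(n) is O(n log² n), and g(n) = n^(1/3) is O(n^(1/3)).
Since O(n log² n) grows faster than or equal to O(n^(1/3)), f(n) = o(g(n)) is false.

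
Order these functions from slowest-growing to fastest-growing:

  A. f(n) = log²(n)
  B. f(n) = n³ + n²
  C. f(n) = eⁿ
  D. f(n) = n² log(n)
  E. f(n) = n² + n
A < E < D < B < C

Comparing growth rates:
A = log²(n) is O(log² n)
E = n² + n is O(n²)
D = n² log(n) is O(n² log n)
B = n³ + n² is O(n³)
C = eⁿ is O(eⁿ)

Therefore, the order from slowest to fastest is: A < E < D < B < C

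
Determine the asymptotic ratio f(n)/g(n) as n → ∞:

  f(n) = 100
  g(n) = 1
100

Since 100 and 1 have the same growth rate (O(1)),
the ratio converges to a constant: 100.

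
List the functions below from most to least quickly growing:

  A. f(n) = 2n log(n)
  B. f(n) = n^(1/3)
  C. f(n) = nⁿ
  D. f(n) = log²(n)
C > A > B > D

Comparing growth rates:
C = nⁿ is O(nⁿ)
A = 2n log(n) is O(n log n)
B = n^(1/3) is O(n^(1/3))
D = log²(n) is O(log² n)

Therefore, the order from fastest to slowest is: C > A > B > D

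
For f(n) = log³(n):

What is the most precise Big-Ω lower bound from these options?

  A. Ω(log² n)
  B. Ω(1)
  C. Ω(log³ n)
C

f(n) = log³(n) is Ω(log³ n).
All listed options are valid Big-Ω bounds (lower bounds),
but Ω(log³ n) is the tightest (largest valid bound).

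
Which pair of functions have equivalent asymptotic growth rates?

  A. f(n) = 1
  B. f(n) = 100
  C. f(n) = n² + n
A and B

Examining each function:
  A. 1 is O(1)
  B. 100 is O(1)
  C. n² + n is O(n²)

Functions A and B both have the same complexity class.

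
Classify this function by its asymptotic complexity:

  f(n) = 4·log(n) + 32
O(log n)

The dominant term in 4·log(n) + 32 is 4·log(n), which is Θ(log n).
Lower-order terms (32) are asymptotically negligible.
Constants are absorbed, so the tightest bound is O(log n).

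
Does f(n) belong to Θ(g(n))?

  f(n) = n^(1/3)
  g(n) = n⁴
False

f(n) = n^(1/3) is O(n^(1/3)), and g(n) = n⁴ is O(n⁴).
Since they have different growth rates, f(n) = Θ(g(n)) is false.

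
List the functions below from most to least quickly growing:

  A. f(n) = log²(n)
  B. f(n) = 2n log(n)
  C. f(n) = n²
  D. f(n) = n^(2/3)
C > B > D > A

Comparing growth rates:
C = n² is O(n²)
B = 2n log(n) is O(n log n)
D = n^(2/3) is O(n^(2/3))
A = log²(n) is O(log² n)

Therefore, the order from fastest to slowest is: C > B > D > A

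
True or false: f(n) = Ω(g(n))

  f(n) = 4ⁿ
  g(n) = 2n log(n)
True

f(n) = 4ⁿ is O(4ⁿ), and g(n) = 2n log(n) is O(n log n).
Since O(4ⁿ) grows at least as fast as O(n log n), f(n) = Ω(g(n)) is true.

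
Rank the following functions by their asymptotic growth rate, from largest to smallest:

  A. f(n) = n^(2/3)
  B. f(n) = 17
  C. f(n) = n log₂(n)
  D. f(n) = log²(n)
C > A > D > B

Comparing growth rates:
C = n log₂(n) is O(n log n)
A = n^(2/3) is O(n^(2/3))
D = log²(n) is O(log² n)
B = 17 is O(1)

Therefore, the order from fastest to slowest is: C > A > D > B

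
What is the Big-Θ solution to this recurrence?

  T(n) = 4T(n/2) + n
Θ(n²)

Master Theorem: a = 4, b = 2, f(n) = n.
Compute the critical exponent d = log₂(4) = 2.
Compare f(n) = Θ(n) against n^d:
  k = 1 < d = 2, so f(n) = O(n^(d-ε)) — Case 1.
  The recursion cost dominates: T(n) = Θ(n^d) = Θ(n²).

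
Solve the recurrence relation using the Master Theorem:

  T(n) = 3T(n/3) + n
Θ(n log n)

Master Theorem: a = 3, b = 3, f(n) = n.
Compute the critical exponent d = log₃(3) = 1.
Compare f(n) = Θ(n) against n^d:
  k = 1 = d, so f(n) = Θ(n^d) — Case 2.
  Work is balanced across levels: T(n) = Θ(n^d log n) = Θ(n log n).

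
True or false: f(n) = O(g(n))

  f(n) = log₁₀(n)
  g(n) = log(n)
True

f(n) = log₁₀(n) and g(n) = log(n) are both O(log n).
Big-O permits equal growth rates (f ≤ c·g for some c), so f(n) = O(g(n)) is true.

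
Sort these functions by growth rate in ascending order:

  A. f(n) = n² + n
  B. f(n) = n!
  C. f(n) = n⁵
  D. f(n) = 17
D < A < C < B

Comparing growth rates:
D = 17 is O(1)
A = n² + n is O(n²)
C = n⁵ is O(n⁵)
B = n! is O(n!)

Therefore, the order from slowest to fastest is: D < A < C < B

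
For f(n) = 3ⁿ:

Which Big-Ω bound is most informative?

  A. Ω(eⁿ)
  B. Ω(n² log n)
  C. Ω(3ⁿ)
C

f(n) = 3ⁿ is Ω(3ⁿ).
All listed options are valid Big-Ω bounds (lower bounds),
but Ω(3ⁿ) is the tightest (largest valid bound).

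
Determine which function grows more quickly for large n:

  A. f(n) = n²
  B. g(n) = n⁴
B

f(n) = n² is O(n²), while g(n) = n⁴ is O(n⁴).
Since O(n⁴) grows faster than O(n²), g(n) dominates.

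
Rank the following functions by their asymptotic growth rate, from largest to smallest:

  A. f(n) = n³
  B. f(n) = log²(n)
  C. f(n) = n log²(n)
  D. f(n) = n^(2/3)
A > C > D > B

Comparing growth rates:
A = n³ is O(n³)
C = n log²(n) is O(n log² n)
D = n^(2/3) is O(n^(2/3))
B = log²(n) is O(log² n)

Therefore, the order from fastest to slowest is: A > C > D > B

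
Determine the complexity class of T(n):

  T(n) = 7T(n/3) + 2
Θ(n^log₃(7))

Master Theorem: a = 7, b = 3, f(n) = 2.
Compute the critical exponent d = log₃(7) = 1.771.
Compare f(n) = Θ(1) against n^d:
  k = 0 < d = 1.771, so f(n) = O(n^(d-ε)) — Case 1.
  The recursion cost dominates: T(n) = Θ(n^d) = Θ(n^log₃(7)).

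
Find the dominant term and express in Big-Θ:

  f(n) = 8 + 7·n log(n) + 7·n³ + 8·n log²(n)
Θ(n³)

Order the terms by growth rate: 8 ≺ 7·n log(n) ≺ 8·n log²(n) ≺ 7·n³.
The fastest-growing term 7·n³ dominates as n → ∞; dropping its constant factor gives Θ(n³).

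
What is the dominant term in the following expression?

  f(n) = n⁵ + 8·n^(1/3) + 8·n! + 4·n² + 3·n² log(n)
8·n!

Looking at each term:
  - n⁵ is O(n⁵)
  - 8·n^(1/3) is O(n^(1/3))
  - 8·n! is O(n!)
  - 4·n² is O(n²)
  - 3·n² log(n) is O(n² log n)

The term 8·n! (O(n!)) grows fastest and dominates all others.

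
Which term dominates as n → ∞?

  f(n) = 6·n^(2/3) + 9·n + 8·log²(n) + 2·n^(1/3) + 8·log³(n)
9·n

Looking at each term:
  - 6·n^(2/3) is O(n^(2/3))
  - 9·n is O(n)
  - 8·log²(n) is O(log² n)
  - 2·n^(1/3) is O(n^(1/3))
  - 8·log³(n) is O(log³ n)

The term 9·n (O(n)) grows fastest and dominates all others.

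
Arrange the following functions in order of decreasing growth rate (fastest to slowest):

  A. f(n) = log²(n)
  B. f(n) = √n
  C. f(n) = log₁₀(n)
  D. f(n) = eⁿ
D > B > A > C

Comparing growth rates:
D = eⁿ is O(eⁿ)
B = √n is O(√n)
A = log²(n) is O(log² n)
C = log₁₀(n) is O(log n)

Therefore, the order from fastest to slowest is: D > B > A > C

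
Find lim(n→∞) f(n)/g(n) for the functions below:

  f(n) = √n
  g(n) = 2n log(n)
0

Since √n (O(√n)) grows slower than 2n log(n) (O(n log n)),
the ratio f(n)/g(n) → 0 as n → ∞.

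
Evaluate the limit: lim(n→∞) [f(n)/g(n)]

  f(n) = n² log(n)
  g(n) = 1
∞

Since n² log(n) (O(n² log n)) grows faster than 1 (O(1)),
the ratio f(n)/g(n) → ∞ as n → ∞.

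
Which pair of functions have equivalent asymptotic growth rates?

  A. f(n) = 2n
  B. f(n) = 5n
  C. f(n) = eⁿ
A and B

Examining each function:
  A. 2n is O(n)
  B. 5n is O(n)
  C. eⁿ is O(eⁿ)

Functions A and B both have the same complexity class.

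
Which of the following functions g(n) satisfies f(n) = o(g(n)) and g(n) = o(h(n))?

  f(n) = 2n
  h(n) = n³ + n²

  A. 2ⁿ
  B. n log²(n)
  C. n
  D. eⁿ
B

We need g(n) with 2n = o(g(n)) and g(n) = o(n³ + n²), i.e. O(n) ≺ g ≺ O(n³).
Check each option:
  A. 2ⁿ — O(2ⁿ) does not grow strictly slower than h(n)
  B. n log²(n) — O(n log² n) is strictly between O(n) and O(n³) ✓
  C. n — O(n) does not grow strictly faster than f(n)
  D. eⁿ — O(eⁿ) does not grow strictly slower than h(n)

Only option B (n log²(n)) lies strictly between.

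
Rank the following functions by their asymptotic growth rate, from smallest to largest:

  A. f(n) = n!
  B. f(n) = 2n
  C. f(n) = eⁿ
B < C < A

Comparing growth rates:
B = 2n is O(n)
C = eⁿ is O(eⁿ)
A = n! is O(n!)

Therefore, the order from slowest to fastest is: B < C < A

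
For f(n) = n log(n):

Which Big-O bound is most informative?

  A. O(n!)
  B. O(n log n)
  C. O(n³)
B

f(n) = n log(n) is O(n log n).
All listed options are valid Big-O bounds (upper bounds),
but O(n log n) is the tightest (smallest valid bound).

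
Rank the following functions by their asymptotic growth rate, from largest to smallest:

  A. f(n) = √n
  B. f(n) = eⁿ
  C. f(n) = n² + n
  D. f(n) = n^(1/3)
B > C > A > D

Comparing growth rates:
B = eⁿ is O(eⁿ)
C = n² + n is O(n²)
A = √n is O(√n)
D = n^(1/3) is O(n^(1/3))

Therefore, the order from fastest to slowest is: B > C > A > D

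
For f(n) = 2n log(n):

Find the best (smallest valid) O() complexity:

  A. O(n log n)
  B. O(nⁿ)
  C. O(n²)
A

f(n) = 2n log(n) is O(n log n).
All listed options are valid Big-O bounds (upper bounds),
but O(n log n) is the tightest (smallest valid bound).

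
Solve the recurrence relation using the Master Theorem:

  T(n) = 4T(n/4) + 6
Θ(n)

Master Theorem: a = 4, b = 4, f(n) = 6.
Compute the critical exponent d = log₄(4) = 1.
Compare f(n) = Θ(1) against n^d:
  k = 0 < d = 1, so f(n) = O(n^(d-ε)) — Case 1.
  The recursion cost dominates: T(n) = Θ(n^d) = Θ(n).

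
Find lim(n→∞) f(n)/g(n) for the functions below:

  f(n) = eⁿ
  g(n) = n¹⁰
∞

Since eⁿ (O(eⁿ)) grows faster than n¹⁰ (O(n¹⁰)),
the ratio f(n)/g(n) → ∞ as n → ∞.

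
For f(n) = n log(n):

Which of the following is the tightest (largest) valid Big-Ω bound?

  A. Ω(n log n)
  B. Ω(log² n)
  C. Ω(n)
A

f(n) = n log(n) is Ω(n log n).
All listed options are valid Big-Ω bounds (lower bounds),
but Ω(n log n) is the tightest (largest valid bound).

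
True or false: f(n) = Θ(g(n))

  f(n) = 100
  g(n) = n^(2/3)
False

f(n) = 100 is O(1), and g(n) = n^(2/3) is O(n^(2/3)).
Since they have different growth rates, f(n) = Θ(g(n)) is false.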